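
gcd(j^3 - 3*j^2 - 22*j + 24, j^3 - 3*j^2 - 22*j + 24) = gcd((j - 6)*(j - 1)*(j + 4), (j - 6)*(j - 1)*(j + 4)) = j^3 - 3*j^2 - 22*j + 24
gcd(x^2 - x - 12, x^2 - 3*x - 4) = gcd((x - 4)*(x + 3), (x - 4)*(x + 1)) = x - 4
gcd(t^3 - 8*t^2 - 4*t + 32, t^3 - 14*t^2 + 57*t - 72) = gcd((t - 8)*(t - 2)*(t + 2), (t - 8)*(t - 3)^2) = t - 8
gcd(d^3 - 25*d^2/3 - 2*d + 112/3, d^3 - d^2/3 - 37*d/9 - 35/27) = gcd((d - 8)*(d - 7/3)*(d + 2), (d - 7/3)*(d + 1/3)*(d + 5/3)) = d - 7/3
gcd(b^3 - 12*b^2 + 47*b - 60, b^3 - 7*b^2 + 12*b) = b^2 - 7*b + 12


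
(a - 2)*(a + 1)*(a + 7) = a^3 + 6*a^2 - 9*a - 14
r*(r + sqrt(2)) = r^2 + sqrt(2)*r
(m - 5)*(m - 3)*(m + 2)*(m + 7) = m^4 + m^3 - 43*m^2 + 23*m + 210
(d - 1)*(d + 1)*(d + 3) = d^3 + 3*d^2 - d - 3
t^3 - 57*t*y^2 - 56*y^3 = (t - 8*y)*(t + y)*(t + 7*y)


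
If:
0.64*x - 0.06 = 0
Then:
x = 0.09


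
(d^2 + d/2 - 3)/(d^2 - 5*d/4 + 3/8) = 4*(2*d^2 + d - 6)/(8*d^2 - 10*d + 3)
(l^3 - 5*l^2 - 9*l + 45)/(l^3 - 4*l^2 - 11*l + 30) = (l - 3)/(l - 2)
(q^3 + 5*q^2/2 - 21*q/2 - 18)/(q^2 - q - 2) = (-q^3 - 5*q^2/2 + 21*q/2 + 18)/(-q^2 + q + 2)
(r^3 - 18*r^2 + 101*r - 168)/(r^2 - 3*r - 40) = (r^2 - 10*r + 21)/(r + 5)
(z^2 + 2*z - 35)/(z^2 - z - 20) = (z + 7)/(z + 4)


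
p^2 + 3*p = p*(p + 3)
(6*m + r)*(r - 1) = 6*m*r - 6*m + r^2 - r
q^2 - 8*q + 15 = (q - 5)*(q - 3)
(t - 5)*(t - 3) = t^2 - 8*t + 15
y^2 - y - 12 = (y - 4)*(y + 3)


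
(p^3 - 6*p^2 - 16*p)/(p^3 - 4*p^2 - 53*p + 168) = p*(p + 2)/(p^2 + 4*p - 21)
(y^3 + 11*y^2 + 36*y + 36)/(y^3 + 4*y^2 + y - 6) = (y + 6)/(y - 1)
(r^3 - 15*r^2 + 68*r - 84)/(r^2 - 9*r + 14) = r - 6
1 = 1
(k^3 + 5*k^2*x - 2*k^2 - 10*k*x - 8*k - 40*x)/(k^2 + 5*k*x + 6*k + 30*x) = (k^2 - 2*k - 8)/(k + 6)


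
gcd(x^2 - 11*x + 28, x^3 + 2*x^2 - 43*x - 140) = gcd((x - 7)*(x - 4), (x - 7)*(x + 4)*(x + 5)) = x - 7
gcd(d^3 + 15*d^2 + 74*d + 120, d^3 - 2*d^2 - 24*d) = d + 4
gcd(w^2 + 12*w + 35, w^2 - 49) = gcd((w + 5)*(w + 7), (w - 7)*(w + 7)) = w + 7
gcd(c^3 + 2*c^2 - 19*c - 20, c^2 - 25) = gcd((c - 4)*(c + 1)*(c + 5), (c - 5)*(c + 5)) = c + 5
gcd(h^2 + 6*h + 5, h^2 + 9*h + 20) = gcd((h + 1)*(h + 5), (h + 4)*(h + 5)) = h + 5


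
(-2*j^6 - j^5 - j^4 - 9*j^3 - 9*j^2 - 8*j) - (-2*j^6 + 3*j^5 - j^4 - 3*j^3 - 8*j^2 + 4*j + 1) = -4*j^5 - 6*j^3 - j^2 - 12*j - 1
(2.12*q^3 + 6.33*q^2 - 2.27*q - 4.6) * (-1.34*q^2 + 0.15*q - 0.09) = -2.8408*q^5 - 8.1642*q^4 + 3.8005*q^3 + 5.2538*q^2 - 0.4857*q + 0.414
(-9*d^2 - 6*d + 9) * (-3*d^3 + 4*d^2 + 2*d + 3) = 27*d^5 - 18*d^4 - 69*d^3 - 3*d^2 + 27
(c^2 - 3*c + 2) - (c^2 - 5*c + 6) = 2*c - 4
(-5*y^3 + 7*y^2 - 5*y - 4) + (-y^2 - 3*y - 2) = -5*y^3 + 6*y^2 - 8*y - 6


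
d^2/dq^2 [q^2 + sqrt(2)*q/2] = 2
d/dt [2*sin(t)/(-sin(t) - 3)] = -6*cos(t)/(sin(t) + 3)^2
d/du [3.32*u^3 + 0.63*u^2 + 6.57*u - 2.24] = 9.96*u^2 + 1.26*u + 6.57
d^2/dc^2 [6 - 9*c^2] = -18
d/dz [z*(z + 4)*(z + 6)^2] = 4*z^3 + 48*z^2 + 168*z + 144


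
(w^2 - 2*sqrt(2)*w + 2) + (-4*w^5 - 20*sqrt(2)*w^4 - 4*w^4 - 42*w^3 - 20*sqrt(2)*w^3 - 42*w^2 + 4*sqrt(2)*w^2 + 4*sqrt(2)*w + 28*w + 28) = -4*w^5 - 20*sqrt(2)*w^4 - 4*w^4 - 42*w^3 - 20*sqrt(2)*w^3 - 41*w^2 + 4*sqrt(2)*w^2 + 2*sqrt(2)*w + 28*w + 30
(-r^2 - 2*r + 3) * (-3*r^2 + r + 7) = 3*r^4 + 5*r^3 - 18*r^2 - 11*r + 21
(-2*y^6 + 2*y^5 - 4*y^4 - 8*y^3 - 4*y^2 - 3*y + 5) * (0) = 0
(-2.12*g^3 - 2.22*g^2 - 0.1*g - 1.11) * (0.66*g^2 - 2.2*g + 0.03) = -1.3992*g^5 + 3.1988*g^4 + 4.7544*g^3 - 0.5792*g^2 + 2.439*g - 0.0333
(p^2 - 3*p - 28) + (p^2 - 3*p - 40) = 2*p^2 - 6*p - 68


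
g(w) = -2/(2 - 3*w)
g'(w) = -6/(2 - 3*w)^2 = -6/(3*w - 2)^2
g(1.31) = 1.04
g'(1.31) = -1.61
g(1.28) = 1.09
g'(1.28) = -1.77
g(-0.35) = -0.66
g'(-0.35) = -0.64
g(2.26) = 0.42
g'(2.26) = -0.26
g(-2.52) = -0.21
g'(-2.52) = -0.07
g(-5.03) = -0.12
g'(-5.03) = -0.02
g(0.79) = 5.41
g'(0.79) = -43.83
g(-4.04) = -0.14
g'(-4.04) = -0.03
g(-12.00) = -0.05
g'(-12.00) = 0.00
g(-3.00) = -0.18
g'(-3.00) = -0.05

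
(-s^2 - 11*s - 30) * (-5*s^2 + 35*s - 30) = 5*s^4 + 20*s^3 - 205*s^2 - 720*s + 900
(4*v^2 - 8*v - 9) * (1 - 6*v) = -24*v^3 + 52*v^2 + 46*v - 9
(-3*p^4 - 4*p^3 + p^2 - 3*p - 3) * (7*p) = -21*p^5 - 28*p^4 + 7*p^3 - 21*p^2 - 21*p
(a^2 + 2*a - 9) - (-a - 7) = a^2 + 3*a - 2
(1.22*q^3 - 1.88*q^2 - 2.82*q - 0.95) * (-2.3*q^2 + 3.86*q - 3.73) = -2.806*q^5 + 9.0332*q^4 - 5.3214*q^3 - 1.6878*q^2 + 6.8516*q + 3.5435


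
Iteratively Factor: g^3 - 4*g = (g + 2)*(g^2 - 2*g) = (g - 2)*(g + 2)*(g)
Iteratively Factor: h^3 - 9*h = (h - 3)*(h^2 + 3*h) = h*(h - 3)*(h + 3)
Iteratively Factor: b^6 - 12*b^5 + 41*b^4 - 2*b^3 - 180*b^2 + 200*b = (b + 2)*(b^5 - 14*b^4 + 69*b^3 - 140*b^2 + 100*b) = (b - 5)*(b + 2)*(b^4 - 9*b^3 + 24*b^2 - 20*b) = (b - 5)^2*(b + 2)*(b^3 - 4*b^2 + 4*b) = (b - 5)^2*(b - 2)*(b + 2)*(b^2 - 2*b) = b*(b - 5)^2*(b - 2)*(b + 2)*(b - 2)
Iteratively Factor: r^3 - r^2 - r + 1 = (r + 1)*(r^2 - 2*r + 1) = (r - 1)*(r + 1)*(r - 1)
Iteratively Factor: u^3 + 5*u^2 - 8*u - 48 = (u - 3)*(u^2 + 8*u + 16) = (u - 3)*(u + 4)*(u + 4)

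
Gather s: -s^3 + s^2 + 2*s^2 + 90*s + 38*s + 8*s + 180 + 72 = -s^3 + 3*s^2 + 136*s + 252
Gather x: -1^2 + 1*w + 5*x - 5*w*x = w + x*(5 - 5*w) - 1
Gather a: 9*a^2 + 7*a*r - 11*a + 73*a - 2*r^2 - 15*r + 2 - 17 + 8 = 9*a^2 + a*(7*r + 62) - 2*r^2 - 15*r - 7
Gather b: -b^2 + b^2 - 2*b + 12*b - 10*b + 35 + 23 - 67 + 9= 0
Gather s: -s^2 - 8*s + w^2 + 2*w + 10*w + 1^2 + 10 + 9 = -s^2 - 8*s + w^2 + 12*w + 20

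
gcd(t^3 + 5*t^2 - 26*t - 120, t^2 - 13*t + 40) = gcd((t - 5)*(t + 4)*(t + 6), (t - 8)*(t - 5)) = t - 5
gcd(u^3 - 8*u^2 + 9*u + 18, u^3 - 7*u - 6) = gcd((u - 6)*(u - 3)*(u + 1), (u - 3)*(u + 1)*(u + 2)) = u^2 - 2*u - 3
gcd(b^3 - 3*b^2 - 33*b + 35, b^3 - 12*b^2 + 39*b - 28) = b^2 - 8*b + 7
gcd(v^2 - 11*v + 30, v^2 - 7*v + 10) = v - 5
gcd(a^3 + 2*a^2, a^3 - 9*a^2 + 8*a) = a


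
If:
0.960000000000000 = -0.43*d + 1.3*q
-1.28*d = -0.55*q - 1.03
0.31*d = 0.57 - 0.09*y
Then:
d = 1.31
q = 1.17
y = 1.83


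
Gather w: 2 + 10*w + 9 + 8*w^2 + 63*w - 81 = 8*w^2 + 73*w - 70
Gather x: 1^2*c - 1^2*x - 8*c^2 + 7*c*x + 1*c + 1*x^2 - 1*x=-8*c^2 + 2*c + x^2 + x*(7*c - 2)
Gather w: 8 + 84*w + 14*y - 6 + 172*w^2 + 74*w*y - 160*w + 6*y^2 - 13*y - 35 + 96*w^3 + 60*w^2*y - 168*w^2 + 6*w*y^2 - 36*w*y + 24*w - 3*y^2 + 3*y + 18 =96*w^3 + w^2*(60*y + 4) + w*(6*y^2 + 38*y - 52) + 3*y^2 + 4*y - 15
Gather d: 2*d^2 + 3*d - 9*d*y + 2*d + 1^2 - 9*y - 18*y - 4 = 2*d^2 + d*(5 - 9*y) - 27*y - 3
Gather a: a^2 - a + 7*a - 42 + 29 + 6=a^2 + 6*a - 7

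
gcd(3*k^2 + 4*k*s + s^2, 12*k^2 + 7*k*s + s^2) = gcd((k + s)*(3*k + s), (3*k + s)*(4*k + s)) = 3*k + s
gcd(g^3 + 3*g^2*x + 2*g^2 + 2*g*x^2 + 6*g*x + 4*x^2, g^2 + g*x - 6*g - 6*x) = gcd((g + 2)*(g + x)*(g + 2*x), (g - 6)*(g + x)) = g + x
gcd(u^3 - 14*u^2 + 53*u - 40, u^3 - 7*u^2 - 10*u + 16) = u^2 - 9*u + 8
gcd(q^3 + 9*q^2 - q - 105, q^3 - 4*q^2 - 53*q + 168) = q^2 + 4*q - 21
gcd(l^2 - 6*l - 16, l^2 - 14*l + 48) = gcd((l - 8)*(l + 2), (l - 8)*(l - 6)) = l - 8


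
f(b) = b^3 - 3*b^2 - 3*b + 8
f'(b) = 3*b^2 - 6*b - 3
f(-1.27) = 4.92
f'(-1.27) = 9.46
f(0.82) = 4.07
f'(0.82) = -5.90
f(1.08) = 2.52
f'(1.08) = -5.98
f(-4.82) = -159.22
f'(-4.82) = 95.62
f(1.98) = -1.94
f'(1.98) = -3.12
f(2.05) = -2.14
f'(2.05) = -2.69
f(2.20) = -2.47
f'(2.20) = -1.68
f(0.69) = 4.83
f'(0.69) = -5.71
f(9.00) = 467.00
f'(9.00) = 186.00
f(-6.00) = -298.00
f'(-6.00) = 141.00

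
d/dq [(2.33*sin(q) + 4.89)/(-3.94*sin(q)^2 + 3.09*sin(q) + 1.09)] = (9.1802*sin(q)^2 + 38.5332*sin(q) - 12.5704)*cos(q)/(15.5236*sin(q)^4 - 24.3492*sin(q)^3 + 0.9589*sin(q)^2 + 6.7362*sin(q) + 1.1881)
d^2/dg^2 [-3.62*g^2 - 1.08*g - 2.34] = -7.24000000000000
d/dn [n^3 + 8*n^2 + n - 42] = 3*n^2 + 16*n + 1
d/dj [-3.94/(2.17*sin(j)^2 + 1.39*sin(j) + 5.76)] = (17.0996*sin(j) + 5.4766)*cos(j)/(2.17*sin(j)^2 + 1.39*sin(j) + 5.76)^2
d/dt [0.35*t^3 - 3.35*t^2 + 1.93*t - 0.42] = 1.05*t^2 - 6.7*t + 1.93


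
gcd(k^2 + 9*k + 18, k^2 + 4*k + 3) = k + 3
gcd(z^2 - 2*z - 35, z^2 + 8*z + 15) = z + 5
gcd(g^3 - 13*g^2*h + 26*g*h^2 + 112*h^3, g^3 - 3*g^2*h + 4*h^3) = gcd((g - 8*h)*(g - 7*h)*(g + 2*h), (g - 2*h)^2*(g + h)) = 1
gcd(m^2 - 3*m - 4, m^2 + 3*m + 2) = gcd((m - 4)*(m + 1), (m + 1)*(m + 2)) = m + 1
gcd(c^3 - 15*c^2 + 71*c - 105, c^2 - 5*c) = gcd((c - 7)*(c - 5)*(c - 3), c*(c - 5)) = c - 5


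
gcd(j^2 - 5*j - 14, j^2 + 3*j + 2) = j + 2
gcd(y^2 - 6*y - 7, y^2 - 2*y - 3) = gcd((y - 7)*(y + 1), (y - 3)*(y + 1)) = y + 1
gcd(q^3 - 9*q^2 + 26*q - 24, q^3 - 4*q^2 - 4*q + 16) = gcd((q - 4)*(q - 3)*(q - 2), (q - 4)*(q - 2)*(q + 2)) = q^2 - 6*q + 8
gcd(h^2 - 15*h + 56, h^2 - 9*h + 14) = h - 7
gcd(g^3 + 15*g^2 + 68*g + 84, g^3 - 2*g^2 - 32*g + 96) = g + 6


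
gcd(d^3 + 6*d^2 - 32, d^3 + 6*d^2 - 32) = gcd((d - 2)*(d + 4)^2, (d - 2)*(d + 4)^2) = d^3 + 6*d^2 - 32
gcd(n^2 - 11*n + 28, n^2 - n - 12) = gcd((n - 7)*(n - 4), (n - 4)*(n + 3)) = n - 4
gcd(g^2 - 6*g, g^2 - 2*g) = g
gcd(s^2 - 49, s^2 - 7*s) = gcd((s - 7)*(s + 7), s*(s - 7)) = s - 7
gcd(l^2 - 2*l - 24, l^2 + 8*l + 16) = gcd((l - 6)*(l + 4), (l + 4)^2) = l + 4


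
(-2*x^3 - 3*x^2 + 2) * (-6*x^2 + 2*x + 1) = 12*x^5 + 14*x^4 - 8*x^3 - 15*x^2 + 4*x + 2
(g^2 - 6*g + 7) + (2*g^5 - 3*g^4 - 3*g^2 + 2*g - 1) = 2*g^5 - 3*g^4 - 2*g^2 - 4*g + 6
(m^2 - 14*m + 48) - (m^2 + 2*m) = 48 - 16*m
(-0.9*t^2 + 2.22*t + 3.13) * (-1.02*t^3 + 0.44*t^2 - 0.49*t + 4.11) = 0.918*t^5 - 2.6604*t^4 - 1.7748*t^3 - 3.4096*t^2 + 7.5905*t + 12.8643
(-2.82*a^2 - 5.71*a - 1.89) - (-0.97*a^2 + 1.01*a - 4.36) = -1.85*a^2 - 6.72*a + 2.47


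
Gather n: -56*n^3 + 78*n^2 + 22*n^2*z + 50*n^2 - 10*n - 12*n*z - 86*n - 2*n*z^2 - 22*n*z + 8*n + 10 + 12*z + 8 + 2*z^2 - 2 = -56*n^3 + n^2*(22*z + 128) + n*(-2*z^2 - 34*z - 88) + 2*z^2 + 12*z + 16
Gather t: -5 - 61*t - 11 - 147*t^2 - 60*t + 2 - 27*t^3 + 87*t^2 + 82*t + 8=-27*t^3 - 60*t^2 - 39*t - 6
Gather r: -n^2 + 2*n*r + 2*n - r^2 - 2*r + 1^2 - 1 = -n^2 + 2*n - r^2 + r*(2*n - 2)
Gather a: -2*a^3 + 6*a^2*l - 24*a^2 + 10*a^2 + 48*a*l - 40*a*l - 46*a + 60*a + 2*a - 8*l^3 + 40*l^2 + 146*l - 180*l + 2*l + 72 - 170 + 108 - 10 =-2*a^3 + a^2*(6*l - 14) + a*(8*l + 16) - 8*l^3 + 40*l^2 - 32*l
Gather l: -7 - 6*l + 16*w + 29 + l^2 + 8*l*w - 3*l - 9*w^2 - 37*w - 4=l^2 + l*(8*w - 9) - 9*w^2 - 21*w + 18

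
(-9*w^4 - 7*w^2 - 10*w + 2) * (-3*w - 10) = 27*w^5 + 90*w^4 + 21*w^3 + 100*w^2 + 94*w - 20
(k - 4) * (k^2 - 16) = k^3 - 4*k^2 - 16*k + 64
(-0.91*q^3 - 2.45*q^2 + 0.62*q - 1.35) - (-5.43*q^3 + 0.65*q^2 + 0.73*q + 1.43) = 4.52*q^3 - 3.1*q^2 - 0.11*q - 2.78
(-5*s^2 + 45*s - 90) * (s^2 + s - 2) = -5*s^4 + 40*s^3 - 35*s^2 - 180*s + 180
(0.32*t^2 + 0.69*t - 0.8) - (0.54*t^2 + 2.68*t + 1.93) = -0.22*t^2 - 1.99*t - 2.73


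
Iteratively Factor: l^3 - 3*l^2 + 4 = (l - 2)*(l^2 - l - 2) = (l - 2)^2*(l + 1)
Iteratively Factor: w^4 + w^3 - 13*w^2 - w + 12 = (w + 1)*(w^3 - 13*w + 12) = (w - 1)*(w + 1)*(w^2 + w - 12) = (w - 1)*(w + 1)*(w + 4)*(w - 3)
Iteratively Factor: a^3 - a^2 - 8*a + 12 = (a + 3)*(a^2 - 4*a + 4) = (a - 2)*(a + 3)*(a - 2)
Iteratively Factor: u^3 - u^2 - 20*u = (u + 4)*(u^2 - 5*u) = (u - 5)*(u + 4)*(u)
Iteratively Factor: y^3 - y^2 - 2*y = (y + 1)*(y^2 - 2*y) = y*(y + 1)*(y - 2)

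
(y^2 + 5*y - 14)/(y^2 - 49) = (y - 2)/(y - 7)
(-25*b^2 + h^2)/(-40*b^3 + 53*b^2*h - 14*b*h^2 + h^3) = (5*b + h)/(8*b^2 - 9*b*h + h^2)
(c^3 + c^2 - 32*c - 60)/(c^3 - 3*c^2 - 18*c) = (c^2 + 7*c + 10)/(c*(c + 3))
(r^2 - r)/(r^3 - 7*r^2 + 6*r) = 1/(r - 6)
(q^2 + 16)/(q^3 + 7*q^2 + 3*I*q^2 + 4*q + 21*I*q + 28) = (q - 4*I)/(q^2 + q*(7 - I) - 7*I)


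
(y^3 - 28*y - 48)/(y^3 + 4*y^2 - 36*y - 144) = (y + 2)/(y + 6)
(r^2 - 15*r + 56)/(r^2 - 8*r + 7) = (r - 8)/(r - 1)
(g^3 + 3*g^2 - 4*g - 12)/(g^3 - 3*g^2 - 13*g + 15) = (g^2 - 4)/(g^2 - 6*g + 5)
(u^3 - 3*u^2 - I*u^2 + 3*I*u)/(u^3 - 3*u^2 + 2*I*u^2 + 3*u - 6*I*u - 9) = u/(u + 3*I)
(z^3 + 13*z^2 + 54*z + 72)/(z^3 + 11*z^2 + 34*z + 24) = (z + 3)/(z + 1)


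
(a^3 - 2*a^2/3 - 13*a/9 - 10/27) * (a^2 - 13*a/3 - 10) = a^5 - 5*a^4 - 77*a^3/9 + 113*a^2/9 + 1300*a/81 + 100/27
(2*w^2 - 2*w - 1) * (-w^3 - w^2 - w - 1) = -2*w^5 + w^3 + w^2 + 3*w + 1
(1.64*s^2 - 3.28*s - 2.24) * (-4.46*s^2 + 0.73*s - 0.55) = -7.3144*s^4 + 15.826*s^3 + 6.694*s^2 + 0.1688*s + 1.232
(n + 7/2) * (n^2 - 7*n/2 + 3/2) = n^3 - 43*n/4 + 21/4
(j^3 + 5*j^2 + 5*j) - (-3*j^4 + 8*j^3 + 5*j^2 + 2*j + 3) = 3*j^4 - 7*j^3 + 3*j - 3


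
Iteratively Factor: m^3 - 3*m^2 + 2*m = (m - 2)*(m^2 - m) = m*(m - 2)*(m - 1)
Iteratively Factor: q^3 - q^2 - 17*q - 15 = (q + 3)*(q^2 - 4*q - 5) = (q + 1)*(q + 3)*(q - 5)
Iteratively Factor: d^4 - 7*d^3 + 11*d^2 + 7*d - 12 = (d - 3)*(d^3 - 4*d^2 - d + 4) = (d - 3)*(d + 1)*(d^2 - 5*d + 4) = (d - 4)*(d - 3)*(d + 1)*(d - 1)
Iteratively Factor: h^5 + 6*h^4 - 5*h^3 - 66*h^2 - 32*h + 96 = (h - 3)*(h^4 + 9*h^3 + 22*h^2 - 32) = (h - 3)*(h - 1)*(h^3 + 10*h^2 + 32*h + 32) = (h - 3)*(h - 1)*(h + 4)*(h^2 + 6*h + 8) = (h - 3)*(h - 1)*(h + 4)^2*(h + 2)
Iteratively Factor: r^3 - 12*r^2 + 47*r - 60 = (r - 3)*(r^2 - 9*r + 20) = (r - 4)*(r - 3)*(r - 5)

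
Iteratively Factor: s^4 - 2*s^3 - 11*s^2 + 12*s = (s + 3)*(s^3 - 5*s^2 + 4*s) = s*(s + 3)*(s^2 - 5*s + 4) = s*(s - 1)*(s + 3)*(s - 4)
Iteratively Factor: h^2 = (h)*(h)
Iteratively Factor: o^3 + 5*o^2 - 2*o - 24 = (o + 4)*(o^2 + o - 6) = (o + 3)*(o + 4)*(o - 2)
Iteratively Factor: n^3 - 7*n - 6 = (n + 1)*(n^2 - n - 6) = (n + 1)*(n + 2)*(n - 3)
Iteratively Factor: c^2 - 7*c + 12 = (c - 3)*(c - 4)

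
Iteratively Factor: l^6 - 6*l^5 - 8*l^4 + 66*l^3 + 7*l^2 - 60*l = (l - 5)*(l^5 - l^4 - 13*l^3 + l^2 + 12*l) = (l - 5)*(l + 3)*(l^4 - 4*l^3 - l^2 + 4*l) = l*(l - 5)*(l + 3)*(l^3 - 4*l^2 - l + 4) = l*(l - 5)*(l - 1)*(l + 3)*(l^2 - 3*l - 4) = l*(l - 5)*(l - 4)*(l - 1)*(l + 3)*(l + 1)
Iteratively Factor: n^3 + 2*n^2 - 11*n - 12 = (n - 3)*(n^2 + 5*n + 4) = (n - 3)*(n + 1)*(n + 4)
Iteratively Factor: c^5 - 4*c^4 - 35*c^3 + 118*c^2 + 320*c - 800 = (c + 4)*(c^4 - 8*c^3 - 3*c^2 + 130*c - 200) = (c - 5)*(c + 4)*(c^3 - 3*c^2 - 18*c + 40) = (c - 5)^2*(c + 4)*(c^2 + 2*c - 8) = (c - 5)^2*(c - 2)*(c + 4)*(c + 4)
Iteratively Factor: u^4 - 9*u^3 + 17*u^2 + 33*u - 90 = (u - 3)*(u^3 - 6*u^2 - u + 30) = (u - 5)*(u - 3)*(u^2 - u - 6) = (u - 5)*(u - 3)*(u + 2)*(u - 3)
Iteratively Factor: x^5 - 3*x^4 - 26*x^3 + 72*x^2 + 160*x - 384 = (x - 4)*(x^4 + x^3 - 22*x^2 - 16*x + 96) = (x - 4)*(x + 3)*(x^3 - 2*x^2 - 16*x + 32) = (x - 4)^2*(x + 3)*(x^2 + 2*x - 8) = (x - 4)^2*(x - 2)*(x + 3)*(x + 4)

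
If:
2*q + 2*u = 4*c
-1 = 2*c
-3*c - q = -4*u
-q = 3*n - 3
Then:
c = -1/2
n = 7/6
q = -1/2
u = -1/2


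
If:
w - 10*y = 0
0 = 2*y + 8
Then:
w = -40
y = -4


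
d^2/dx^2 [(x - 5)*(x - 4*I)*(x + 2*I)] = 6*x - 10 - 4*I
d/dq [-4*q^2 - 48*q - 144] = -8*q - 48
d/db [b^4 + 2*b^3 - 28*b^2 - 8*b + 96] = 4*b^3 + 6*b^2 - 56*b - 8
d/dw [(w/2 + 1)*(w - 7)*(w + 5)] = 3*w^2/2 - 39/2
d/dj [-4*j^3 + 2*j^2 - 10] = 4*j*(1 - 3*j)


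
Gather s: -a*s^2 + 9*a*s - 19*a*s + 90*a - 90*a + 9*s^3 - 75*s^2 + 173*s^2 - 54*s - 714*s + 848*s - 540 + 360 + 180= 9*s^3 + s^2*(98 - a) + s*(80 - 10*a)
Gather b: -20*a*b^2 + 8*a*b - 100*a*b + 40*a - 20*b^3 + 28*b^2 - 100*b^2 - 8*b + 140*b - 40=40*a - 20*b^3 + b^2*(-20*a - 72) + b*(132 - 92*a) - 40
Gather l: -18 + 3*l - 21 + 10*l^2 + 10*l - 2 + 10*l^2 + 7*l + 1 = 20*l^2 + 20*l - 40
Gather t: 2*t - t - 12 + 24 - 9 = t + 3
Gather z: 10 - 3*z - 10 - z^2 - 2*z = -z^2 - 5*z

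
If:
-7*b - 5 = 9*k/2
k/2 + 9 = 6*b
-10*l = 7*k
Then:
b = 76/61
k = -186/61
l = 651/305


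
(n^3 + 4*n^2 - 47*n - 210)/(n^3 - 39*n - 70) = (n + 6)/(n + 2)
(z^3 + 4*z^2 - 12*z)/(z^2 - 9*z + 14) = z*(z + 6)/(z - 7)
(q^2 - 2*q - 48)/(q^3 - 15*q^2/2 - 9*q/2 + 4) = 2*(q + 6)/(2*q^2 + q - 1)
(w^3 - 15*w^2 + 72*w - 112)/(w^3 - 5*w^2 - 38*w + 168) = (w - 4)/(w + 6)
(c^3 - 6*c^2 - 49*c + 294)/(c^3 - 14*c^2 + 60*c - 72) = (c^2 - 49)/(c^2 - 8*c + 12)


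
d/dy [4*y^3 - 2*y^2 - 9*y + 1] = 12*y^2 - 4*y - 9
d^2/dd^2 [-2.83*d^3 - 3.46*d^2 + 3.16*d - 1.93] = -16.98*d - 6.92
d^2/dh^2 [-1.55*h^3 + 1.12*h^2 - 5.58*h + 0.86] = 2.24 - 9.3*h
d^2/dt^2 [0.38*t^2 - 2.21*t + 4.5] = 0.760000000000000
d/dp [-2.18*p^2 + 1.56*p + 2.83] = 1.56 - 4.36*p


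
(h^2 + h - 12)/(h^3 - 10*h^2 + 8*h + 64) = (h^2 + h - 12)/(h^3 - 10*h^2 + 8*h + 64)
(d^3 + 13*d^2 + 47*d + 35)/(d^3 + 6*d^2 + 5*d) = (d + 7)/d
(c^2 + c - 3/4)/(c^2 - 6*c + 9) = (c^2 + c - 3/4)/(c^2 - 6*c + 9)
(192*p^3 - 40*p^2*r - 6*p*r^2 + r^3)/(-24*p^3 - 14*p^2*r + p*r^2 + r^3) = (-48*p^2 - 2*p*r + r^2)/(6*p^2 + 5*p*r + r^2)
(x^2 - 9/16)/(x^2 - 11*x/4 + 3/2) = (x + 3/4)/(x - 2)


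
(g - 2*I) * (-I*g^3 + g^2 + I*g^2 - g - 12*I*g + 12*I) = -I*g^4 - g^3 + I*g^3 + g^2 - 14*I*g^2 - 24*g + 14*I*g + 24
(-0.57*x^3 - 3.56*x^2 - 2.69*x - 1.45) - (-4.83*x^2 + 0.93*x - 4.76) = -0.57*x^3 + 1.27*x^2 - 3.62*x + 3.31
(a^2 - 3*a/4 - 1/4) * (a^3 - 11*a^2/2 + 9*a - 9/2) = a^5 - 25*a^4/4 + 103*a^3/8 - 79*a^2/8 + 9*a/8 + 9/8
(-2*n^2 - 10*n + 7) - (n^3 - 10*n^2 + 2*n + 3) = -n^3 + 8*n^2 - 12*n + 4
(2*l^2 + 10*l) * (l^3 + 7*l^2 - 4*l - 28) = 2*l^5 + 24*l^4 + 62*l^3 - 96*l^2 - 280*l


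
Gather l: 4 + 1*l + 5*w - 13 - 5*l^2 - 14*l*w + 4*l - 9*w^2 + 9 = -5*l^2 + l*(5 - 14*w) - 9*w^2 + 5*w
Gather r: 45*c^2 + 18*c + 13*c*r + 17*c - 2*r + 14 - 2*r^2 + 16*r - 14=45*c^2 + 35*c - 2*r^2 + r*(13*c + 14)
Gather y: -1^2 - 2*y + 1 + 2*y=0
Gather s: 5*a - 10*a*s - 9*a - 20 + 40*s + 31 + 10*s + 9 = -4*a + s*(50 - 10*a) + 20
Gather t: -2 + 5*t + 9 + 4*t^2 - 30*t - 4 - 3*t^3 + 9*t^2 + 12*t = -3*t^3 + 13*t^2 - 13*t + 3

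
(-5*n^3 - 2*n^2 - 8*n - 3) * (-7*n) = 35*n^4 + 14*n^3 + 56*n^2 + 21*n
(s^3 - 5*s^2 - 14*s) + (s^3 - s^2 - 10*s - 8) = 2*s^3 - 6*s^2 - 24*s - 8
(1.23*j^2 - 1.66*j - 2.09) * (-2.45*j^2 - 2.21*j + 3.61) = -3.0135*j^4 + 1.3487*j^3 + 13.2294*j^2 - 1.3737*j - 7.5449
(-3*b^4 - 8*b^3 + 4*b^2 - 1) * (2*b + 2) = -6*b^5 - 22*b^4 - 8*b^3 + 8*b^2 - 2*b - 2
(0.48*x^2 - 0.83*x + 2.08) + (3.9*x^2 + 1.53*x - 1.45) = 4.38*x^2 + 0.7*x + 0.63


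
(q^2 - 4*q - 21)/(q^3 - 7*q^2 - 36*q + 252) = (q + 3)/(q^2 - 36)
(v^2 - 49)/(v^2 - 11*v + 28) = (v + 7)/(v - 4)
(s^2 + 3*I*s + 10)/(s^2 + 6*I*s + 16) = (s + 5*I)/(s + 8*I)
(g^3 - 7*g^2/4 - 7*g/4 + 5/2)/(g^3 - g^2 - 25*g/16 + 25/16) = 4*(g - 2)/(4*g - 5)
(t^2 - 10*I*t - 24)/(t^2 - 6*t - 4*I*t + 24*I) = (t - 6*I)/(t - 6)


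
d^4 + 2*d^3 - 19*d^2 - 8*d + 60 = (d - 3)*(d - 2)*(d + 2)*(d + 5)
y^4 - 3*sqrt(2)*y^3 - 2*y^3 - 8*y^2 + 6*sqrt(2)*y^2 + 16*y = y*(y - 2)*(y - 4*sqrt(2))*(y + sqrt(2))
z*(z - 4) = z^2 - 4*z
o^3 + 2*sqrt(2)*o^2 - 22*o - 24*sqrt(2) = (o - 3*sqrt(2))*(o + sqrt(2))*(o + 4*sqrt(2))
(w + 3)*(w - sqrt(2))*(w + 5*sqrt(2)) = w^3 + 3*w^2 + 4*sqrt(2)*w^2 - 10*w + 12*sqrt(2)*w - 30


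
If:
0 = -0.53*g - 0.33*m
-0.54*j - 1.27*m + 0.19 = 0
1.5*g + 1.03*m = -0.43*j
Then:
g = -0.10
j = -0.04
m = 0.17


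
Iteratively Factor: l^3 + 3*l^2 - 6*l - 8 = (l + 4)*(l^2 - l - 2) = (l - 2)*(l + 4)*(l + 1)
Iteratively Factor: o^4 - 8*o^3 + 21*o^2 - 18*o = (o)*(o^3 - 8*o^2 + 21*o - 18) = o*(o - 3)*(o^2 - 5*o + 6) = o*(o - 3)^2*(o - 2)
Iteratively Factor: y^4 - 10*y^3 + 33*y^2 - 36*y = (y)*(y^3 - 10*y^2 + 33*y - 36) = y*(y - 3)*(y^2 - 7*y + 12) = y*(y - 4)*(y - 3)*(y - 3)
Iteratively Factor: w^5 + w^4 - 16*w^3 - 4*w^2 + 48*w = (w - 2)*(w^4 + 3*w^3 - 10*w^2 - 24*w) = (w - 2)*(w + 2)*(w^3 + w^2 - 12*w) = (w - 2)*(w + 2)*(w + 4)*(w^2 - 3*w) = (w - 3)*(w - 2)*(w + 2)*(w + 4)*(w)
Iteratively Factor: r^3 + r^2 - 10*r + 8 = (r - 2)*(r^2 + 3*r - 4) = (r - 2)*(r + 4)*(r - 1)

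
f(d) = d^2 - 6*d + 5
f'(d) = 2*d - 6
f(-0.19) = 6.18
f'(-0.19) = -6.38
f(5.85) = 4.12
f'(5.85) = 5.70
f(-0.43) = 7.76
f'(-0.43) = -6.86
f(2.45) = -3.70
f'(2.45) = -1.10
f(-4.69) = 55.14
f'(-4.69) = -15.38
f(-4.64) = 54.37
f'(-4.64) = -15.28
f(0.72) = 1.20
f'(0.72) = -4.56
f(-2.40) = 25.16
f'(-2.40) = -10.80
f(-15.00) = 320.00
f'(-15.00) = -36.00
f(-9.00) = 140.00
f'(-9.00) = -24.00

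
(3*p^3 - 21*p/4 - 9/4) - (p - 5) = 3*p^3 - 25*p/4 + 11/4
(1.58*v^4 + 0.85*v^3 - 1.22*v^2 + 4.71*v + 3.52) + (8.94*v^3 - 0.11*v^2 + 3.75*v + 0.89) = 1.58*v^4 + 9.79*v^3 - 1.33*v^2 + 8.46*v + 4.41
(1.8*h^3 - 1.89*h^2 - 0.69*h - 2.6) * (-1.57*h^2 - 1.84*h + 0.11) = -2.826*h^5 - 0.3447*h^4 + 4.7589*h^3 + 5.1437*h^2 + 4.7081*h - 0.286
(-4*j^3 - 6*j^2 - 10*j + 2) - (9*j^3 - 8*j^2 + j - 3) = -13*j^3 + 2*j^2 - 11*j + 5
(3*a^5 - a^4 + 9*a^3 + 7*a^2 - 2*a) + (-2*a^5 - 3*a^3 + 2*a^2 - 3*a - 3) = a^5 - a^4 + 6*a^3 + 9*a^2 - 5*a - 3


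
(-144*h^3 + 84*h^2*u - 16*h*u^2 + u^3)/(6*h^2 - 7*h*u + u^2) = (24*h^2 - 10*h*u + u^2)/(-h + u)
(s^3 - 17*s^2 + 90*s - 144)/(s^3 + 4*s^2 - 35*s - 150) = (s^2 - 11*s + 24)/(s^2 + 10*s + 25)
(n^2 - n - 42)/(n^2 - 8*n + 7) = (n + 6)/(n - 1)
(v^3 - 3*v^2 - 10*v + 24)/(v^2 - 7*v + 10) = (v^2 - v - 12)/(v - 5)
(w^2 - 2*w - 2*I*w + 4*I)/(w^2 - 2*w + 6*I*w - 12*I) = (w - 2*I)/(w + 6*I)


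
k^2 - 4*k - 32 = (k - 8)*(k + 4)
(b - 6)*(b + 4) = b^2 - 2*b - 24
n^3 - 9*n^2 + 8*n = n*(n - 8)*(n - 1)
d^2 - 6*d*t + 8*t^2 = (d - 4*t)*(d - 2*t)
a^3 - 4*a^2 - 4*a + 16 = (a - 4)*(a - 2)*(a + 2)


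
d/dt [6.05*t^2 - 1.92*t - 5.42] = 12.1*t - 1.92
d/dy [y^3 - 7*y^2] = y*(3*y - 14)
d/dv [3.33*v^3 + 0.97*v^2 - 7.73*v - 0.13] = 9.99*v^2 + 1.94*v - 7.73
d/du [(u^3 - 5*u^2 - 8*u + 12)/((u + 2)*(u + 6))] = (u^2 + 12*u - 48)/(u^2 + 12*u + 36)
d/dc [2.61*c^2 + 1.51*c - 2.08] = 5.22*c + 1.51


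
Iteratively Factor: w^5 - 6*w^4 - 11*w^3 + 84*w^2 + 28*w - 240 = (w + 2)*(w^4 - 8*w^3 + 5*w^2 + 74*w - 120) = (w - 4)*(w + 2)*(w^3 - 4*w^2 - 11*w + 30) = (w - 4)*(w - 2)*(w + 2)*(w^2 - 2*w - 15) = (w - 4)*(w - 2)*(w + 2)*(w + 3)*(w - 5)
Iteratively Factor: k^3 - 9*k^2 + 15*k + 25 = (k + 1)*(k^2 - 10*k + 25) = (k - 5)*(k + 1)*(k - 5)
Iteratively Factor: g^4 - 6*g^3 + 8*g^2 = (g)*(g^3 - 6*g^2 + 8*g) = g*(g - 2)*(g^2 - 4*g) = g*(g - 4)*(g - 2)*(g)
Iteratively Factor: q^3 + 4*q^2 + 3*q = (q + 3)*(q^2 + q) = (q + 1)*(q + 3)*(q)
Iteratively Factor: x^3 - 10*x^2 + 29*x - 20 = (x - 5)*(x^2 - 5*x + 4) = (x - 5)*(x - 1)*(x - 4)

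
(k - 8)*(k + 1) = k^2 - 7*k - 8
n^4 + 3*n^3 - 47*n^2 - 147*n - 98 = (n - 7)*(n + 1)*(n + 2)*(n + 7)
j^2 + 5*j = j*(j + 5)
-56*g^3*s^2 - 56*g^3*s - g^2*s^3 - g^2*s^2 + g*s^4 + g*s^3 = s*(-8*g + s)*(7*g + s)*(g*s + g)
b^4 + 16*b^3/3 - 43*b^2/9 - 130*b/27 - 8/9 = (b - 4/3)*(b + 1/3)^2*(b + 6)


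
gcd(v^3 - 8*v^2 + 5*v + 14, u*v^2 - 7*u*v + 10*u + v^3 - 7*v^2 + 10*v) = v - 2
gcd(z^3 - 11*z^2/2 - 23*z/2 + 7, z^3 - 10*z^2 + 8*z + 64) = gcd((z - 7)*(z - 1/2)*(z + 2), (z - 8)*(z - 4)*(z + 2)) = z + 2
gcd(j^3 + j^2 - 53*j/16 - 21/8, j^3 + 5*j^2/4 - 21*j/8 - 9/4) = j^2 + 11*j/4 + 3/2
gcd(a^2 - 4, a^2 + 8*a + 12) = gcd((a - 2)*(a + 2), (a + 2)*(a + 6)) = a + 2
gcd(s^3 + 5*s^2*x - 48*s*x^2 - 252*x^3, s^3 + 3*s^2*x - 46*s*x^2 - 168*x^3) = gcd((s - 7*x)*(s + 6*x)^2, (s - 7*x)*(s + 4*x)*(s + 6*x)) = -s^2 + s*x + 42*x^2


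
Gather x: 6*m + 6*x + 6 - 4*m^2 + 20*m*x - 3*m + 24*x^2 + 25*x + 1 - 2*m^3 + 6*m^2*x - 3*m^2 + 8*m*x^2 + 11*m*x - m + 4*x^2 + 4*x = -2*m^3 - 7*m^2 + 2*m + x^2*(8*m + 28) + x*(6*m^2 + 31*m + 35) + 7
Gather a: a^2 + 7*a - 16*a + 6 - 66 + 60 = a^2 - 9*a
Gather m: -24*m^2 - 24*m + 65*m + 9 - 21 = -24*m^2 + 41*m - 12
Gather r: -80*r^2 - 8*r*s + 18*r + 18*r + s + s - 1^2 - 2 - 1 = -80*r^2 + r*(36 - 8*s) + 2*s - 4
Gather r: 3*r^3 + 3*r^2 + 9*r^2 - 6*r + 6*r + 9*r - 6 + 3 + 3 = 3*r^3 + 12*r^2 + 9*r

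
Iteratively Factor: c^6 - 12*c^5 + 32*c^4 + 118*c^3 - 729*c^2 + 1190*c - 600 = (c - 5)*(c^5 - 7*c^4 - 3*c^3 + 103*c^2 - 214*c + 120) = (c - 5)*(c - 2)*(c^4 - 5*c^3 - 13*c^2 + 77*c - 60) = (c - 5)*(c - 2)*(c + 4)*(c^3 - 9*c^2 + 23*c - 15) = (c - 5)^2*(c - 2)*(c + 4)*(c^2 - 4*c + 3) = (c - 5)^2*(c - 2)*(c - 1)*(c + 4)*(c - 3)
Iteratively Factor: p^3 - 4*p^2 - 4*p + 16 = (p - 2)*(p^2 - 2*p - 8) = (p - 4)*(p - 2)*(p + 2)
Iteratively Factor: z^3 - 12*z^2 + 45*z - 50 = (z - 5)*(z^2 - 7*z + 10) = (z - 5)*(z - 2)*(z - 5)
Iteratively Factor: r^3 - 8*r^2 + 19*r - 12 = (r - 4)*(r^2 - 4*r + 3) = (r - 4)*(r - 3)*(r - 1)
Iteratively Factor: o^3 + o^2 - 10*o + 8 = (o - 1)*(o^2 + 2*o - 8) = (o - 2)*(o - 1)*(o + 4)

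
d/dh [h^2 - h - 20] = 2*h - 1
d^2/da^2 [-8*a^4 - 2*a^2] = -96*a^2 - 4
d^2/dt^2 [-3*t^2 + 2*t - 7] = -6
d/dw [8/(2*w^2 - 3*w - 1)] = 8*(3 - 4*w)/(-2*w^2 + 3*w + 1)^2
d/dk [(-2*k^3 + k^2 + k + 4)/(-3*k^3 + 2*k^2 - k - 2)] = (-k^4 + 10*k^3 + 45*k^2 - 20*k + 2)/(9*k^6 - 12*k^5 + 10*k^4 + 8*k^3 - 7*k^2 + 4*k + 4)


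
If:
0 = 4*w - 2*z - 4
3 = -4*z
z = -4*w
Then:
No Solution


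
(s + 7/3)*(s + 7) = s^2 + 28*s/3 + 49/3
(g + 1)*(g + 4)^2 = g^3 + 9*g^2 + 24*g + 16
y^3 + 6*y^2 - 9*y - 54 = (y - 3)*(y + 3)*(y + 6)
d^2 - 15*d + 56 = (d - 8)*(d - 7)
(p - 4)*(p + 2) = p^2 - 2*p - 8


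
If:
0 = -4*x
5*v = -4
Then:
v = -4/5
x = 0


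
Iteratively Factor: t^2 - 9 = (t - 3)*(t + 3)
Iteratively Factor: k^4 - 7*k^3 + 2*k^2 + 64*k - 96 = (k - 2)*(k^3 - 5*k^2 - 8*k + 48) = (k - 4)*(k - 2)*(k^2 - k - 12) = (k - 4)^2*(k - 2)*(k + 3)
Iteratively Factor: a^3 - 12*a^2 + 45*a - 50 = (a - 5)*(a^2 - 7*a + 10) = (a - 5)*(a - 2)*(a - 5)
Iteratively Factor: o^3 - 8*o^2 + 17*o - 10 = (o - 5)*(o^2 - 3*o + 2) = (o - 5)*(o - 1)*(o - 2)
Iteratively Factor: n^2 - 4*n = (n - 4)*(n)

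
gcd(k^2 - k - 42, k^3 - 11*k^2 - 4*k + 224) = k - 7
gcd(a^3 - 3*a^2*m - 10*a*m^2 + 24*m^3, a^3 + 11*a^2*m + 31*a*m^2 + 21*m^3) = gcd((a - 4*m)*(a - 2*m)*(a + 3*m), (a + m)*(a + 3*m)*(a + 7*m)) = a + 3*m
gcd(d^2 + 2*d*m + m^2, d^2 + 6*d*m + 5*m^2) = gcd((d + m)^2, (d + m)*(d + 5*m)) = d + m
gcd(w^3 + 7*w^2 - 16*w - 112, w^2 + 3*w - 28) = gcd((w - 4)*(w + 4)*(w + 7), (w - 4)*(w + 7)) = w^2 + 3*w - 28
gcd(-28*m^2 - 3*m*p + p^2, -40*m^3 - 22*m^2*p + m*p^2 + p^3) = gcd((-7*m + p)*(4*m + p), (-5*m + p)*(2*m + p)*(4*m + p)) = 4*m + p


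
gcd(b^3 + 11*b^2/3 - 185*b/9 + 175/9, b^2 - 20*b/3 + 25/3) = b - 5/3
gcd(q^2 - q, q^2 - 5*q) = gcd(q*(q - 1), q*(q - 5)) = q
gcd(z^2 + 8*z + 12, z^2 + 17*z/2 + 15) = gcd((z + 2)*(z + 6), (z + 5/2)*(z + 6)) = z + 6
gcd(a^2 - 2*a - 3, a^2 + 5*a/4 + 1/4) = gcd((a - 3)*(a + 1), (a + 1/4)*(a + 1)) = a + 1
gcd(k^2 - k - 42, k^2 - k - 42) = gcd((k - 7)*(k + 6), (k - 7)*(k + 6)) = k^2 - k - 42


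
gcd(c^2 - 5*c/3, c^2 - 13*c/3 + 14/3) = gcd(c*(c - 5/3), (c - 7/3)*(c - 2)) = 1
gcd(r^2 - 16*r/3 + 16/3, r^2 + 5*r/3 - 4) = r - 4/3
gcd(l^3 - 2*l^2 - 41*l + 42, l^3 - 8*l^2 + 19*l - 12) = l - 1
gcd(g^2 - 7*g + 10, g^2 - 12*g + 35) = g - 5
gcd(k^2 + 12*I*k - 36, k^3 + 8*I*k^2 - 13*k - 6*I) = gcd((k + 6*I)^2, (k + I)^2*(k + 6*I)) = k + 6*I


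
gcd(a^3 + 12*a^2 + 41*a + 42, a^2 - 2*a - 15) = a + 3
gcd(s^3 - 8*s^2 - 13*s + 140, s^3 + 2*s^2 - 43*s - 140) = s^2 - 3*s - 28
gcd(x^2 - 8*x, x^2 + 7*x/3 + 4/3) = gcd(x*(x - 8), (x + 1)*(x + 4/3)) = 1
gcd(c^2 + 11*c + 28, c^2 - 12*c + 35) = 1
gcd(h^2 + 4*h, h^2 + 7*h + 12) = h + 4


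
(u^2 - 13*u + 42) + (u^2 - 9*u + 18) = 2*u^2 - 22*u + 60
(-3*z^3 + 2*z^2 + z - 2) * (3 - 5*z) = 15*z^4 - 19*z^3 + z^2 + 13*z - 6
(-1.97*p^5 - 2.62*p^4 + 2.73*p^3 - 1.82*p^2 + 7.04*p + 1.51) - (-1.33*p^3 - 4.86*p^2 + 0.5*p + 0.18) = -1.97*p^5 - 2.62*p^4 + 4.06*p^3 + 3.04*p^2 + 6.54*p + 1.33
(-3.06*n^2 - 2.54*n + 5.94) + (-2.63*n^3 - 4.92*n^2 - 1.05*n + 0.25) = -2.63*n^3 - 7.98*n^2 - 3.59*n + 6.19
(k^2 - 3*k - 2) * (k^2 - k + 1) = k^4 - 4*k^3 + 2*k^2 - k - 2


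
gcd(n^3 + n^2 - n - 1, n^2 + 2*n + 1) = n^2 + 2*n + 1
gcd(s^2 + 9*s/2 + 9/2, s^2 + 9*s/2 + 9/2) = s^2 + 9*s/2 + 9/2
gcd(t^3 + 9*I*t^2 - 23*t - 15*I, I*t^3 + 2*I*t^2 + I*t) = 1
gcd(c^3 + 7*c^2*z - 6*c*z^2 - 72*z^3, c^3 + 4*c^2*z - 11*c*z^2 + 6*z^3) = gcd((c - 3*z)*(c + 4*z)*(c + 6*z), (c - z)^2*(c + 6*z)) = c + 6*z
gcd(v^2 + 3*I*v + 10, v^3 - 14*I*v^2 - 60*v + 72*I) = v - 2*I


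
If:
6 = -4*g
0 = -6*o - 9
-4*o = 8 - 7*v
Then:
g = -3/2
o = -3/2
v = 2/7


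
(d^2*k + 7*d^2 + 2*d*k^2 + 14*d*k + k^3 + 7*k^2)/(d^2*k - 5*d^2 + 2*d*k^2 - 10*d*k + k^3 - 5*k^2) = (k + 7)/(k - 5)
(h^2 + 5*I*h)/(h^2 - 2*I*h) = (h + 5*I)/(h - 2*I)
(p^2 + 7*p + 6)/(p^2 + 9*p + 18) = (p + 1)/(p + 3)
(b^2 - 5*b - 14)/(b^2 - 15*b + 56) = (b + 2)/(b - 8)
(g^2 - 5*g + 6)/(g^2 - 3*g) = (g - 2)/g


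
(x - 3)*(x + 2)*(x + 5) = x^3 + 4*x^2 - 11*x - 30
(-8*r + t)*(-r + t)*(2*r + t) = 16*r^3 - 10*r^2*t - 7*r*t^2 + t^3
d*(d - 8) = d^2 - 8*d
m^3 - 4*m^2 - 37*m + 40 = (m - 8)*(m - 1)*(m + 5)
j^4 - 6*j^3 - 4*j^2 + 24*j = j*(j - 6)*(j - 2)*(j + 2)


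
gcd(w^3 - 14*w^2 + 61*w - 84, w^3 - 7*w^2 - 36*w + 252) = w - 7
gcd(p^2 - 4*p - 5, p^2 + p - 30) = p - 5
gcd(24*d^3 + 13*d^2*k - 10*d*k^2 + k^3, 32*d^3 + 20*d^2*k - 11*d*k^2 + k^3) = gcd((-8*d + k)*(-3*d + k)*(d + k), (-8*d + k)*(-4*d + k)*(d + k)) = 8*d^2 + 7*d*k - k^2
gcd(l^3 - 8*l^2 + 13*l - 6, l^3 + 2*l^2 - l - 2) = l - 1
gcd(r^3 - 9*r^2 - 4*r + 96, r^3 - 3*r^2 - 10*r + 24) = r^2 - r - 12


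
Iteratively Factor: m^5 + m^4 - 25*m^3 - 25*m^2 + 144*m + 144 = (m + 1)*(m^4 - 25*m^2 + 144) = (m + 1)*(m + 3)*(m^3 - 3*m^2 - 16*m + 48) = (m + 1)*(m + 3)*(m + 4)*(m^2 - 7*m + 12) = (m - 4)*(m + 1)*(m + 3)*(m + 4)*(m - 3)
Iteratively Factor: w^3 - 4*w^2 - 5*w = (w - 5)*(w^2 + w) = w*(w - 5)*(w + 1)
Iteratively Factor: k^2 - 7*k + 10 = (k - 5)*(k - 2)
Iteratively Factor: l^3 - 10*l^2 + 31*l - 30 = (l - 5)*(l^2 - 5*l + 6) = (l - 5)*(l - 3)*(l - 2)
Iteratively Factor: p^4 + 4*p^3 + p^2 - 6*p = (p + 2)*(p^3 + 2*p^2 - 3*p) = (p - 1)*(p + 2)*(p^2 + 3*p) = (p - 1)*(p + 2)*(p + 3)*(p)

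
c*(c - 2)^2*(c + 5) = c^4 + c^3 - 16*c^2 + 20*c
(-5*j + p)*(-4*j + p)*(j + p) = 20*j^3 + 11*j^2*p - 8*j*p^2 + p^3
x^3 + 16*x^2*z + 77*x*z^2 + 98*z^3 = (x + 2*z)*(x + 7*z)^2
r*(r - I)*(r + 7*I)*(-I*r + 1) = -I*r^4 + 7*r^3 - I*r^2 + 7*r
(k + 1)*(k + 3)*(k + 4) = k^3 + 8*k^2 + 19*k + 12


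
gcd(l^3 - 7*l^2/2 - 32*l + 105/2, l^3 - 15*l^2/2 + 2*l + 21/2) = l^2 - 17*l/2 + 21/2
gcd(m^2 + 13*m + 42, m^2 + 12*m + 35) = m + 7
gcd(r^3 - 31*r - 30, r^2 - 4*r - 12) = r - 6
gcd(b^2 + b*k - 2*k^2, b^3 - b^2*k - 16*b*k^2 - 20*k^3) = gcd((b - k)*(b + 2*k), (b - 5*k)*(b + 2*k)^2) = b + 2*k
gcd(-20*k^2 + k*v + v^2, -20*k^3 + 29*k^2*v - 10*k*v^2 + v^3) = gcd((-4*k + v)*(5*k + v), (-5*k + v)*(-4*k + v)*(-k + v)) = -4*k + v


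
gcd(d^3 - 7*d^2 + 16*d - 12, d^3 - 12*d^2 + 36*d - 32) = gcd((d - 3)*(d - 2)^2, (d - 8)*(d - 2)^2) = d^2 - 4*d + 4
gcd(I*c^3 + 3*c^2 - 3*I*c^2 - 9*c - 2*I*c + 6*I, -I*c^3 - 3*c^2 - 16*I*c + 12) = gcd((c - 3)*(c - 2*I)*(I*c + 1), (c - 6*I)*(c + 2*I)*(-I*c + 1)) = 1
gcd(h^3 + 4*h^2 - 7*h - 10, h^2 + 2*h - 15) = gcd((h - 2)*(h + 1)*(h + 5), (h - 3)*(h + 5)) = h + 5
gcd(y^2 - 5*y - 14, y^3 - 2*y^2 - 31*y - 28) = y - 7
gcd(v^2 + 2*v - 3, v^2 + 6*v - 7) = v - 1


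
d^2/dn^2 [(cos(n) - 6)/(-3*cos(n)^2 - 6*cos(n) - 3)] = (47*cos(n)/4 - 14*cos(2*n) + cos(3*n)/4 + 26)/(3*(cos(n) + 1)^4)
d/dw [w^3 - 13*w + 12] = 3*w^2 - 13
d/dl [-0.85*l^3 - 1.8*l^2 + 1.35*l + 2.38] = -2.55*l^2 - 3.6*l + 1.35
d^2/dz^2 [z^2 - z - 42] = 2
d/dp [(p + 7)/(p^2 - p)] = (-p^2 - 14*p + 7)/(p^2*(p^2 - 2*p + 1))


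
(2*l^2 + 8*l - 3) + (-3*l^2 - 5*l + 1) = -l^2 + 3*l - 2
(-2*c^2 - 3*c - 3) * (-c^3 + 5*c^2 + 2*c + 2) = 2*c^5 - 7*c^4 - 16*c^3 - 25*c^2 - 12*c - 6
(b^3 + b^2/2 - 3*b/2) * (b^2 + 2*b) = b^5 + 5*b^4/2 - b^3/2 - 3*b^2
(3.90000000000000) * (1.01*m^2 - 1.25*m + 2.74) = 3.939*m^2 - 4.875*m + 10.686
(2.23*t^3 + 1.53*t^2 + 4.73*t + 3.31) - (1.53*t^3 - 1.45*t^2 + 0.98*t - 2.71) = 0.7*t^3 + 2.98*t^2 + 3.75*t + 6.02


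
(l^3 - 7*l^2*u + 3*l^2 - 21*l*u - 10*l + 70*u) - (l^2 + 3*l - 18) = l^3 - 7*l^2*u + 2*l^2 - 21*l*u - 13*l + 70*u + 18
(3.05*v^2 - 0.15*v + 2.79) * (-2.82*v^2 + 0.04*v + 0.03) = -8.601*v^4 + 0.545*v^3 - 7.7823*v^2 + 0.1071*v + 0.0837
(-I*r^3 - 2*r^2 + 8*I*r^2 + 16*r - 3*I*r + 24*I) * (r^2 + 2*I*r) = -I*r^5 + 8*I*r^4 - 7*I*r^3 + 6*r^2 + 56*I*r^2 - 48*r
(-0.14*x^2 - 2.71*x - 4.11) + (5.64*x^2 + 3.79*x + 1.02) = 5.5*x^2 + 1.08*x - 3.09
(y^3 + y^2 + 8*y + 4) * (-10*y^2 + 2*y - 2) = -10*y^5 - 8*y^4 - 80*y^3 - 26*y^2 - 8*y - 8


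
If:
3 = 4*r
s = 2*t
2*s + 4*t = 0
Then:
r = 3/4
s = 0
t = 0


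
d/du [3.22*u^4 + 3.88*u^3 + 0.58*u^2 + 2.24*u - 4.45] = 12.88*u^3 + 11.64*u^2 + 1.16*u + 2.24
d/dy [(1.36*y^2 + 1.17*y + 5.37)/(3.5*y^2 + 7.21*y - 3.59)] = (5.7106*y^2 - 47.3548*y - 42.918)/(12.25*y^4 + 50.47*y^3 + 26.8541*y^2 - 51.7678*y + 12.8881)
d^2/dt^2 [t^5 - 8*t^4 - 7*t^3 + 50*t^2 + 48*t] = 20*t^3 - 96*t^2 - 42*t + 100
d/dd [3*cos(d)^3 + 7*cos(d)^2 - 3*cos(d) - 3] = (-9*cos(d)^2 - 14*cos(d) + 3)*sin(d)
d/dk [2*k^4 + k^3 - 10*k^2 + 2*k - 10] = 8*k^3 + 3*k^2 - 20*k + 2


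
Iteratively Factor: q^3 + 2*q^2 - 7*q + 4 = (q - 1)*(q^2 + 3*q - 4) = (q - 1)^2*(q + 4)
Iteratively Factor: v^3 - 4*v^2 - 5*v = (v - 5)*(v^2 + v) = (v - 5)*(v + 1)*(v)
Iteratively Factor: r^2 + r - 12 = (r + 4)*(r - 3)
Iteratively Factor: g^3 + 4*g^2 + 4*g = (g + 2)*(g^2 + 2*g) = (g + 2)^2*(g)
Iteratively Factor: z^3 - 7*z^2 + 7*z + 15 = (z - 5)*(z^2 - 2*z - 3) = (z - 5)*(z - 3)*(z + 1)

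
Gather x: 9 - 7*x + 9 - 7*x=18 - 14*x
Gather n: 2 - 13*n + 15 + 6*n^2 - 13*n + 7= 6*n^2 - 26*n + 24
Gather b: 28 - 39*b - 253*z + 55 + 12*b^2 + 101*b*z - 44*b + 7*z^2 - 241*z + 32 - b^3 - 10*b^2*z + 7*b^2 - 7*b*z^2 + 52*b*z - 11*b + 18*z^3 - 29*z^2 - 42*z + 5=-b^3 + b^2*(19 - 10*z) + b*(-7*z^2 + 153*z - 94) + 18*z^3 - 22*z^2 - 536*z + 120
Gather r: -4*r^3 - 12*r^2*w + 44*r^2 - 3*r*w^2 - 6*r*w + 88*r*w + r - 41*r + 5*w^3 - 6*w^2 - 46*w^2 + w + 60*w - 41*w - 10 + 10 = -4*r^3 + r^2*(44 - 12*w) + r*(-3*w^2 + 82*w - 40) + 5*w^3 - 52*w^2 + 20*w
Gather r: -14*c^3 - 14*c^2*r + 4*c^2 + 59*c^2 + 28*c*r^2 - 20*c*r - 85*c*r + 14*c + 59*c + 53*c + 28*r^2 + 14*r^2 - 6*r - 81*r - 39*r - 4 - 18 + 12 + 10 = -14*c^3 + 63*c^2 + 126*c + r^2*(28*c + 42) + r*(-14*c^2 - 105*c - 126)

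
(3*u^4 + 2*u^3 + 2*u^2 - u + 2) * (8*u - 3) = 24*u^5 + 7*u^4 + 10*u^3 - 14*u^2 + 19*u - 6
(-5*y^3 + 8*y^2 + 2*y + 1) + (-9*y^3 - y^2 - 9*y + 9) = -14*y^3 + 7*y^2 - 7*y + 10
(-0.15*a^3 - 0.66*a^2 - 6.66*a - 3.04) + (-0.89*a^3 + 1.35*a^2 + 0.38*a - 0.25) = -1.04*a^3 + 0.69*a^2 - 6.28*a - 3.29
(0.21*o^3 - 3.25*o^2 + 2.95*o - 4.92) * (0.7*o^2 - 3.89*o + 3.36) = 0.147*o^5 - 3.0919*o^4 + 15.4131*o^3 - 25.8395*o^2 + 29.0508*o - 16.5312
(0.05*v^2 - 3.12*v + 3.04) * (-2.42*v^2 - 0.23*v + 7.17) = -0.121*v^4 + 7.5389*v^3 - 6.2807*v^2 - 23.0696*v + 21.7968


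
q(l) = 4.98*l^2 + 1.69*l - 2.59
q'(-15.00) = -147.71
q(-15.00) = 1092.56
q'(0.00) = 1.69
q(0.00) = -2.59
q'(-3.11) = -29.29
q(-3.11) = 40.32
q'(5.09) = 52.39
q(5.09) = 135.03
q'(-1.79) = -16.14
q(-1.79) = 10.34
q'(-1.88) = -17.03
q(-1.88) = 11.83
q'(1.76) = 19.22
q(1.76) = 15.81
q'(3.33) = 34.86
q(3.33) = 58.26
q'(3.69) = 38.44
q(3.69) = 71.45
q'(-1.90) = -17.23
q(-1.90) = 12.18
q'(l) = 9.96*l + 1.69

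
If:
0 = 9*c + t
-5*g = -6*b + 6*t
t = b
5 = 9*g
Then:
No Solution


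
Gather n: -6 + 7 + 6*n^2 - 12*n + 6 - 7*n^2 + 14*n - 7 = -n^2 + 2*n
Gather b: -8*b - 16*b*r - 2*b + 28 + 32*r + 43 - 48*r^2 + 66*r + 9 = b*(-16*r - 10) - 48*r^2 + 98*r + 80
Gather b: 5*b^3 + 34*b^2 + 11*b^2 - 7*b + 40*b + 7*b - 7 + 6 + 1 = 5*b^3 + 45*b^2 + 40*b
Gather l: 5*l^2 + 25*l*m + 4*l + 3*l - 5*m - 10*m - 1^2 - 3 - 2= 5*l^2 + l*(25*m + 7) - 15*m - 6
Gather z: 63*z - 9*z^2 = -9*z^2 + 63*z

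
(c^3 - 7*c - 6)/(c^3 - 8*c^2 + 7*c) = (c^3 - 7*c - 6)/(c*(c^2 - 8*c + 7))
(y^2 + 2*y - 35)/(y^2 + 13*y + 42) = (y - 5)/(y + 6)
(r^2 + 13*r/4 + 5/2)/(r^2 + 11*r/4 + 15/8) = 2*(r + 2)/(2*r + 3)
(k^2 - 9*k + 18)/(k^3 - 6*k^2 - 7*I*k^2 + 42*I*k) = (k - 3)/(k*(k - 7*I))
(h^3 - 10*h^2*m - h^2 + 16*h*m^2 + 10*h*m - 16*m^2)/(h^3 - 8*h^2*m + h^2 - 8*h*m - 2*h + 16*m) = (h - 2*m)/(h + 2)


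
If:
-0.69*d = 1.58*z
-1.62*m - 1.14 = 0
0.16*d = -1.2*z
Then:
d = 0.00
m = -0.70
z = 0.00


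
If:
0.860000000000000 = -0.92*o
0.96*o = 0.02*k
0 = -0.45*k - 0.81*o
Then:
No Solution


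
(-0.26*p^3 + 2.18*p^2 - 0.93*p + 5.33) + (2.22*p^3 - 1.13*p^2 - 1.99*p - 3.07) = 1.96*p^3 + 1.05*p^2 - 2.92*p + 2.26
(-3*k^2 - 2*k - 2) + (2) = -3*k^2 - 2*k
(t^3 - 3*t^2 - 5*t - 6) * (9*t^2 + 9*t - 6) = 9*t^5 - 18*t^4 - 78*t^3 - 81*t^2 - 24*t + 36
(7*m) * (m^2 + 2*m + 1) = 7*m^3 + 14*m^2 + 7*m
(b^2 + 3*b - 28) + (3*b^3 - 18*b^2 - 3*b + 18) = 3*b^3 - 17*b^2 - 10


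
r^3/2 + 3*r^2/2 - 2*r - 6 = (r/2 + 1)*(r - 2)*(r + 3)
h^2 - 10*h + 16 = (h - 8)*(h - 2)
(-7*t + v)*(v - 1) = -7*t*v + 7*t + v^2 - v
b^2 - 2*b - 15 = (b - 5)*(b + 3)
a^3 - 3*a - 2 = (a - 2)*(a + 1)^2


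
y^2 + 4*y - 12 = (y - 2)*(y + 6)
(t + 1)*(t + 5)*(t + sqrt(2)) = t^3 + sqrt(2)*t^2 + 6*t^2 + 5*t + 6*sqrt(2)*t + 5*sqrt(2)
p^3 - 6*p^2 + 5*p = p*(p - 5)*(p - 1)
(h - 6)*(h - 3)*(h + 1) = h^3 - 8*h^2 + 9*h + 18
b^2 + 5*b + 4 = (b + 1)*(b + 4)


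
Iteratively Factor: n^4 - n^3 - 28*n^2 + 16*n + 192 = (n - 4)*(n^3 + 3*n^2 - 16*n - 48) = (n - 4)^2*(n^2 + 7*n + 12) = (n - 4)^2*(n + 4)*(n + 3)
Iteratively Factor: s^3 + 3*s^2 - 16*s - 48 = (s + 3)*(s^2 - 16) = (s - 4)*(s + 3)*(s + 4)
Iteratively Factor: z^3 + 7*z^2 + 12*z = (z)*(z^2 + 7*z + 12) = z*(z + 4)*(z + 3)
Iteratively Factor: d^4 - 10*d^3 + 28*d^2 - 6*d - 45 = (d - 3)*(d^3 - 7*d^2 + 7*d + 15) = (d - 3)*(d + 1)*(d^2 - 8*d + 15) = (d - 3)^2*(d + 1)*(d - 5)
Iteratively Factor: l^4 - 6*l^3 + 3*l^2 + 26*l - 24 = (l - 4)*(l^3 - 2*l^2 - 5*l + 6) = (l - 4)*(l - 3)*(l^2 + l - 2) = (l - 4)*(l - 3)*(l + 2)*(l - 1)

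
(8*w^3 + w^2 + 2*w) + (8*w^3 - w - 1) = 16*w^3 + w^2 + w - 1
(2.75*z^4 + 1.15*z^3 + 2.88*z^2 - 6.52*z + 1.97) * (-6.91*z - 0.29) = -19.0025*z^5 - 8.744*z^4 - 20.2343*z^3 + 44.218*z^2 - 11.7219*z - 0.5713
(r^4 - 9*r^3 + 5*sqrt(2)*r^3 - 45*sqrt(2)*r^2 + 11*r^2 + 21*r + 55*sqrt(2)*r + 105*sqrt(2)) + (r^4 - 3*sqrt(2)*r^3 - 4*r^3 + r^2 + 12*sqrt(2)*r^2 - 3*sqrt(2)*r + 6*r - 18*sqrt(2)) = 2*r^4 - 13*r^3 + 2*sqrt(2)*r^3 - 33*sqrt(2)*r^2 + 12*r^2 + 27*r + 52*sqrt(2)*r + 87*sqrt(2)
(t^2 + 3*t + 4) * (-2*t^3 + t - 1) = -2*t^5 - 6*t^4 - 7*t^3 + 2*t^2 + t - 4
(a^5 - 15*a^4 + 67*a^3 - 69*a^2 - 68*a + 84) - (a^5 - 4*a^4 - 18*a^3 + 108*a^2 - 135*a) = -11*a^4 + 85*a^3 - 177*a^2 + 67*a + 84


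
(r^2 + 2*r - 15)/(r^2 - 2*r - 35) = (r - 3)/(r - 7)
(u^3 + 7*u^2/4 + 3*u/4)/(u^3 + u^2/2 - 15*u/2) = (4*u^2 + 7*u + 3)/(2*(2*u^2 + u - 15))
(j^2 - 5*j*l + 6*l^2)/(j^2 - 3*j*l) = (j - 2*l)/j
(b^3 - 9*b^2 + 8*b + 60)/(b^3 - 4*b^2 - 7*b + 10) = (b - 6)/(b - 1)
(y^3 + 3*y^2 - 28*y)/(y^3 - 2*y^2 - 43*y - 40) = y*(-y^2 - 3*y + 28)/(-y^3 + 2*y^2 + 43*y + 40)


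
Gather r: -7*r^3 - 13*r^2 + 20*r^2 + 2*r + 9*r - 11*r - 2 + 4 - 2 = -7*r^3 + 7*r^2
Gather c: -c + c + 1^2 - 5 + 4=0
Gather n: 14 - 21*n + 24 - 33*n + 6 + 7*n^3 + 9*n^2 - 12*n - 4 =7*n^3 + 9*n^2 - 66*n + 40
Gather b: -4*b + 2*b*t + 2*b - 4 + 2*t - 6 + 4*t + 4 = b*(2*t - 2) + 6*t - 6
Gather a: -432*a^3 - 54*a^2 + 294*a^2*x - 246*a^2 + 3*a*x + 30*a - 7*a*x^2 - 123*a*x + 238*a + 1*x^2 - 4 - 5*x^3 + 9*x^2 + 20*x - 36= -432*a^3 + a^2*(294*x - 300) + a*(-7*x^2 - 120*x + 268) - 5*x^3 + 10*x^2 + 20*x - 40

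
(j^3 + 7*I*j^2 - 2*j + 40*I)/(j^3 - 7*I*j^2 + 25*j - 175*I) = (j^2 + 2*I*j + 8)/(j^2 - 12*I*j - 35)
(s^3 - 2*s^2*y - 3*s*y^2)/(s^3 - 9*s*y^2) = (s + y)/(s + 3*y)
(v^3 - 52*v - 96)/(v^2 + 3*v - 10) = (v^3 - 52*v - 96)/(v^2 + 3*v - 10)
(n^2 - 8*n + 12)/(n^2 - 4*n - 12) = (n - 2)/(n + 2)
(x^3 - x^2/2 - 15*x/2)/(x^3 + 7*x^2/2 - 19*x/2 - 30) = x/(x + 4)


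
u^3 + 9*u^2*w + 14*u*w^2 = u*(u + 2*w)*(u + 7*w)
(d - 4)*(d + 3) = d^2 - d - 12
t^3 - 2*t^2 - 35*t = t*(t - 7)*(t + 5)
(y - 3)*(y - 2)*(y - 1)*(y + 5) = y^4 - y^3 - 19*y^2 + 49*y - 30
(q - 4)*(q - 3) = q^2 - 7*q + 12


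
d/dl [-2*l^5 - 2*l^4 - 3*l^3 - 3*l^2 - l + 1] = -10*l^4 - 8*l^3 - 9*l^2 - 6*l - 1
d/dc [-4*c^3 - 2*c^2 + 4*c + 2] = -12*c^2 - 4*c + 4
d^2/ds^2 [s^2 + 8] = 2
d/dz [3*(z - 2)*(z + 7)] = 6*z + 15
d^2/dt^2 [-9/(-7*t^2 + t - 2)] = 18*(-49*t^2 + 7*t + (14*t - 1)^2 - 14)/(7*t^2 - t + 2)^3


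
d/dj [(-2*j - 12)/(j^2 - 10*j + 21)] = 2*(-j^2 + 10*j + 2*(j - 5)*(j + 6) - 21)/(j^2 - 10*j + 21)^2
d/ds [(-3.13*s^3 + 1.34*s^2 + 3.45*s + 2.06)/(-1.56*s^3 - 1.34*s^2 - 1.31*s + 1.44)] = (1.77635683940025e-15*s^5 + 6.2846*s^4 + 18.9646*s^3 - 1.0132*s^2 + 9.38*s + 7.6666)/(2.4336*s^6 + 4.1808*s^5 + 5.8828*s^4 - 0.982*s^3 - 2.1431*s^2 - 3.7728*s + 2.0736)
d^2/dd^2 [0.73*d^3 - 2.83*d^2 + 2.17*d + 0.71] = 4.38*d - 5.66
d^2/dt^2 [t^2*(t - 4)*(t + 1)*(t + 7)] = 20*t^3 + 48*t^2 - 150*t - 56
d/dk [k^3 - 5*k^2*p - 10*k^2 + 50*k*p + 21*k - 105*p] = 3*k^2 - 10*k*p - 20*k + 50*p + 21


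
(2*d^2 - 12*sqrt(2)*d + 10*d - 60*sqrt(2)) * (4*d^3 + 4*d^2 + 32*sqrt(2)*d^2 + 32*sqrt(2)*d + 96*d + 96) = 8*d^5 + 16*sqrt(2)*d^4 + 48*d^4 - 536*d^3 + 96*sqrt(2)*d^3 - 3456*d^2 - 1072*sqrt(2)*d^2 - 6912*sqrt(2)*d - 2880*d - 5760*sqrt(2)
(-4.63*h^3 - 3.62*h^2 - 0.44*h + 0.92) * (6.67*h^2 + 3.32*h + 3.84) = -30.8821*h^5 - 39.517*h^4 - 32.7324*h^3 - 9.2252*h^2 + 1.3648*h + 3.5328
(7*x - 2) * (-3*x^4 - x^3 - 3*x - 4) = -21*x^5 - x^4 + 2*x^3 - 21*x^2 - 22*x + 8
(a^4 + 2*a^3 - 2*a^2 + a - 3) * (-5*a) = -5*a^5 - 10*a^4 + 10*a^3 - 5*a^2 + 15*a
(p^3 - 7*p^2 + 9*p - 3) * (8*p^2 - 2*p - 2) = 8*p^5 - 58*p^4 + 84*p^3 - 28*p^2 - 12*p + 6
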